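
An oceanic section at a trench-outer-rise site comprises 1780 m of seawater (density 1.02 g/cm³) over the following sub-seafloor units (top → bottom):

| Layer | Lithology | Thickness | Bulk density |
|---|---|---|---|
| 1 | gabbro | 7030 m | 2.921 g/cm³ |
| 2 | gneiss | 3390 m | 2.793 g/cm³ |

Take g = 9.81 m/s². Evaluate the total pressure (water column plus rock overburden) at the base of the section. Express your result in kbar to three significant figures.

seawater: 1020 kg/m³ × 9.81 m/s² × 1780 m = 1.781×10^7 Pa = 0.1781 kbar
gabbro: 2921 kg/m³ × 9.81 m/s² × 7030 m = 2.014×10^8 Pa = 2.014 kbar
gneiss: 2793 kg/m³ × 9.81 m/s² × 3390 m = 9.288×10^7 Pa = 0.9288 kbar
Total = 0.1781 + 2.014 + 0.9288 = 3.1214 kbar

3.12 kbar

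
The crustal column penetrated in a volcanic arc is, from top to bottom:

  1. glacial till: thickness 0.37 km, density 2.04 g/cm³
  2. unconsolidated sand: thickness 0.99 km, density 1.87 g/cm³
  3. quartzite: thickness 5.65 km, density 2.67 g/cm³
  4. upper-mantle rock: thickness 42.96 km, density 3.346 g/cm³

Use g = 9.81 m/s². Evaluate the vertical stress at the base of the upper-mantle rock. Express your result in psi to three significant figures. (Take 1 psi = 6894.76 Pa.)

glacial till: 2040 kg/m³ × 9.81 m/s² × 370 m = 7.405×10^6 Pa = 1074 psi
unconsolidated sand: 1870 kg/m³ × 9.81 m/s² × 990 m = 1.816×10^7 Pa = 2634 psi
quartzite: 2670 kg/m³ × 9.81 m/s² × 5650 m = 1.480×10^8 Pa = 21464 psi
upper-mantle rock: 3346 kg/m³ × 9.81 m/s² × 42960 m = 1.410×10^9 Pa = 2.045×10^5 psi
Total = 1074 + 2634 + 21464 + 2.045×10^5 = 2.2969×10^5 psi

230000 psi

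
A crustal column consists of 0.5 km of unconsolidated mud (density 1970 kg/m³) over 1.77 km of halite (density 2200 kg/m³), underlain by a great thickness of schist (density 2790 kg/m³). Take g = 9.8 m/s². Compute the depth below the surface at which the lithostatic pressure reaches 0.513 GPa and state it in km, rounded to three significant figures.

19.3 km

Pressure at base of upper layers: 1970×9.8×500 + 2200×9.8×1770 = 4.781×10^7 Pa = 0.04781 GPa
Remaining pressure to be supplied by schist: 5.130×10^8 − 4.781×10^7 = 4.652×10^8 Pa
Additional depth in schist = 4.652×10^8 Pa / (2790 kg/m³ × 9.8 m/s²) = 17014 m
Total depth = 2270 m + 17014 m = 19284 m
= 19.284 km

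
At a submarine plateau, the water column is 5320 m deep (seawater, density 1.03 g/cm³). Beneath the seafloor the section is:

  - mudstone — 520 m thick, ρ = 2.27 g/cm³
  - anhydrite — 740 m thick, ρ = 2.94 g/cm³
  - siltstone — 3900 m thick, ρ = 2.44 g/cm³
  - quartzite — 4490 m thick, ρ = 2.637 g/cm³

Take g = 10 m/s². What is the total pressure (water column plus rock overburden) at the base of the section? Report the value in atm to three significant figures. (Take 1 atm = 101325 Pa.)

seawater: 1030 kg/m³ × 10 m/s² × 5320 m = 5.480×10^7 Pa = 540.8 atm
mudstone: 2270 kg/m³ × 10 m/s² × 520 m = 1.180×10^7 Pa = 116.5 atm
anhydrite: 2940 kg/m³ × 10 m/s² × 740 m = 2.176×10^7 Pa = 214.7 atm
siltstone: 2440 kg/m³ × 10 m/s² × 3900 m = 9.516×10^7 Pa = 939.2 atm
quartzite: 2637 kg/m³ × 10 m/s² × 4490 m = 1.184×10^8 Pa = 1169 atm
Total = 540.8 + 116.5 + 214.7 + 939.2 + 1169 = 2979.7 atm

2980 atm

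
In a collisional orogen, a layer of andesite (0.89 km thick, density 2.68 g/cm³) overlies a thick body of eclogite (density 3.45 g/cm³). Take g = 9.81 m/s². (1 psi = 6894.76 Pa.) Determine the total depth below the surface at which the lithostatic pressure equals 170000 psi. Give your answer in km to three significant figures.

34.8 km

Pressure at base of upper layers: 2680×9.81×890 = 2.340×10^7 Pa = 3394 psi
Remaining pressure to be supplied by eclogite: 1.172×10^9 − 2.340×10^7 = 1.149×10^9 Pa
Additional depth in eclogite = 1.149×10^9 Pa / (3450 kg/m³ × 9.81 m/s²) = 33941 m
Total depth = 890 m + 33941 m = 34831 m
= 34.831 km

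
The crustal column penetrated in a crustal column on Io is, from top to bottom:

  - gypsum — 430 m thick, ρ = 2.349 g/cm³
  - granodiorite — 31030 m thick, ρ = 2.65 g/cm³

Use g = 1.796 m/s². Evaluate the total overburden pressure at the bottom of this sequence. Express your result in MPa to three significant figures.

gypsum: 2349 kg/m³ × 1.796 m/s² × 430 m = 1.814×10^6 Pa = 1.814 MPa
granodiorite: 2650 kg/m³ × 1.796 m/s² × 31030 m = 1.477×10^8 Pa = 147.7 MPa
Total = 1.814 + 147.7 = 149.50 MPa

149 MPa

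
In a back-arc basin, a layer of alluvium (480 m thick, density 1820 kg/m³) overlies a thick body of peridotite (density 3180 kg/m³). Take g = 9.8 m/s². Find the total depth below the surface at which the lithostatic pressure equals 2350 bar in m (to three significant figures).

Pressure at base of upper layers: 1820×9.8×480 = 8.561×10^6 Pa = 85.61 bar
Remaining pressure to be supplied by peridotite: 2.350×10^8 − 8.561×10^6 = 2.264×10^8 Pa
Additional depth in peridotite = 2.264×10^8 Pa / (3180 kg/m³ × 9.8 m/s²) = 7266.0 m
Total depth = 480 m + 7266.0 m = 7746.0 m

7750 m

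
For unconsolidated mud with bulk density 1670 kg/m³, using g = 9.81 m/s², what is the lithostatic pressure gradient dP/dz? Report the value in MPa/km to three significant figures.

16.4 MPa/km

dP/dz = ρg = 1670 kg/m³ × 9.81 m/s² = 16383 Pa/m
= 16383 Pa/m × (1 MPa/km / 1000.0 Pa/m) = 16.383 MPa/km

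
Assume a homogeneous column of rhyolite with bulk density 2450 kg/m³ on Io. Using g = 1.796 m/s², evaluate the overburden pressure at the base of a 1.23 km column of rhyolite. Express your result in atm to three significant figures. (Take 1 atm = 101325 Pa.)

53.4 atm

rhyolite: 2450 kg/m³ × 1.796 m/s² × 1230 m = 5.412×10^6 Pa = 53.41 atm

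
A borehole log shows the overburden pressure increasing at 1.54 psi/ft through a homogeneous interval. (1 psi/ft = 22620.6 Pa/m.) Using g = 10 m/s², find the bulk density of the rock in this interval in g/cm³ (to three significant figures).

3.48 g/cm³

ρ = (dP/dz)/g = 1.54 psi/ft / 10 m/s² = 34836 Pa/m / 10 m/s² = 3483.6 kg/m³
= 3.484 g/cm³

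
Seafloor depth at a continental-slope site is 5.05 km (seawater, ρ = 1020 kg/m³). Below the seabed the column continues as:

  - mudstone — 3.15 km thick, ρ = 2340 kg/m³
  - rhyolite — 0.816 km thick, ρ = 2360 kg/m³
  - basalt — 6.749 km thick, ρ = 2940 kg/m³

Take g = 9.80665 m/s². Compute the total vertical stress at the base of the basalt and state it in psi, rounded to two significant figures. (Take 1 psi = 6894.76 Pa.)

49000 psi

seawater: 1020 kg/m³ × 9.80665 m/s² × 5050 m = 5.051×10^7 Pa = 7326 psi
mudstone: 2340 kg/m³ × 9.80665 m/s² × 3150 m = 7.228×10^7 Pa = 10484 psi
rhyolite: 2360 kg/m³ × 9.80665 m/s² × 816 m = 1.889×10^7 Pa = 2739 psi
basalt: 2940 kg/m³ × 9.80665 m/s² × 6749 m = 1.946×10^8 Pa = 28222 psi
Total = 7326 + 10484 + 2739 + 28222 = 48772 psi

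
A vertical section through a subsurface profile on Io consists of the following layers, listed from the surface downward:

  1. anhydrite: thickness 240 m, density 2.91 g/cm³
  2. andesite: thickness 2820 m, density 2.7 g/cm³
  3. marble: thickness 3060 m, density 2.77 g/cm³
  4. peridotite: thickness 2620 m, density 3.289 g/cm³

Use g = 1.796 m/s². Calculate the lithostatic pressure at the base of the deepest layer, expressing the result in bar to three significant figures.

456 bar

anhydrite: 2910 kg/m³ × 1.796 m/s² × 240 m = 1.254×10^6 Pa = 12.54 bar
andesite: 2700 kg/m³ × 1.796 m/s² × 2820 m = 1.367×10^7 Pa = 136.7 bar
marble: 2770 kg/m³ × 1.796 m/s² × 3060 m = 1.522×10^7 Pa = 152.2 bar
peridotite: 3289 kg/m³ × 1.796 m/s² × 2620 m = 1.548×10^7 Pa = 154.8 bar
Total = 12.54 + 136.7 + 152.2 + 154.8 = 456.29 bar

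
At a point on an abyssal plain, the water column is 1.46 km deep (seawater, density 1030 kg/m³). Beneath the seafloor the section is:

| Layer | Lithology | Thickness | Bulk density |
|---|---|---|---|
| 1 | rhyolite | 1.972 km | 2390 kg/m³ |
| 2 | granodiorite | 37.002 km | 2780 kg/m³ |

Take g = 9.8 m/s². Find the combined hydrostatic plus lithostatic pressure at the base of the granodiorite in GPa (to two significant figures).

1.1 GPa

seawater: 1030 kg/m³ × 9.8 m/s² × 1460 m = 1.474×10^7 Pa = 0.01474 GPa
rhyolite: 2390 kg/m³ × 9.8 m/s² × 1972 m = 4.619×10^7 Pa = 0.04619 GPa
granodiorite: 2780 kg/m³ × 9.8 m/s² × 37002 m = 1.008×10^9 Pa = 1.008 GPa
Total = 0.01474 + 0.04619 + 1.008 = 1.0690 GPa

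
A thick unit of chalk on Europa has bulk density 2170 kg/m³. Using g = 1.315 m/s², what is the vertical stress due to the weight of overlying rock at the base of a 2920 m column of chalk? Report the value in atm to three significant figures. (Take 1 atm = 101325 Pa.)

chalk: 2170 kg/m³ × 1.315 m/s² × 2920 m = 8.332×10^6 Pa = 82.23 atm

82.2 atm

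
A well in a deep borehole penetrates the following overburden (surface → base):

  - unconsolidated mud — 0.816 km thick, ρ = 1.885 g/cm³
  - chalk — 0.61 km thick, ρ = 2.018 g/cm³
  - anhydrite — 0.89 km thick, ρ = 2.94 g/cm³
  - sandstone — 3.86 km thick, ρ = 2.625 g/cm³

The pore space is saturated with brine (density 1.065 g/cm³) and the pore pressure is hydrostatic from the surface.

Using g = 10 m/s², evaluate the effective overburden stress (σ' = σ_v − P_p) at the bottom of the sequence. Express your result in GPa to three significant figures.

0.0894 GPa

Overburden (lithostatic) stress σ_v:
unconsolidated mud: 1885 kg/m³ × 10 m/s² × 816 m = 1.538×10^7 Pa = 15.38 MPa
chalk: 2018 kg/m³ × 10 m/s² × 610 m = 1.231×10^7 Pa = 12.31 MPa
anhydrite: 2940 kg/m³ × 10 m/s² × 890 m = 2.617×10^7 Pa = 26.17 MPa
sandstone: 2625 kg/m³ × 10 m/s² × 3860 m = 1.013×10^8 Pa = 101.3 MPa
Total = 15.38 + 12.31 + 26.17 + 101.3 = 155.18 MPa
Pore pressure P_p = 1065 kg/m³ × 10 m/s² × 6176 m = 6.577×10^7 Pa = 65.77 MPa
Effective stress σ' = σ_v − P_p = 155.2 − 65.77 = 89.408 MPa = 0.089408 GPa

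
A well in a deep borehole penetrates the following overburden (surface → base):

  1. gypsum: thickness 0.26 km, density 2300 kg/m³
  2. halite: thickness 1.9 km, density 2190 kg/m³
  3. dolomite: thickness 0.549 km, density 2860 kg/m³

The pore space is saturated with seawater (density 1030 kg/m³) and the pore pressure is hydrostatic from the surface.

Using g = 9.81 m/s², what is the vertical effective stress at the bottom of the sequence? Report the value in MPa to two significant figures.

Overburden (lithostatic) stress σ_v:
gypsum: 2300 kg/m³ × 9.81 m/s² × 260 m = 5.866×10^6 Pa = 5.866 MPa
halite: 2190 kg/m³ × 9.81 m/s² × 1900 m = 4.082×10^7 Pa = 40.82 MPa
dolomite: 2860 kg/m³ × 9.81 m/s² × 549 m = 1.540×10^7 Pa = 15.40 MPa
Total = 5.866 + 40.82 + 15.40 = 62.089 MPa
Pore pressure P_p = 1030 kg/m³ × 9.81 m/s² × 2709 m = 2.737×10^7 Pa = 27.37 MPa
Effective stress σ' = σ_v − P_p = 62.09 − 27.37 = 34.716 MPa

35 MPa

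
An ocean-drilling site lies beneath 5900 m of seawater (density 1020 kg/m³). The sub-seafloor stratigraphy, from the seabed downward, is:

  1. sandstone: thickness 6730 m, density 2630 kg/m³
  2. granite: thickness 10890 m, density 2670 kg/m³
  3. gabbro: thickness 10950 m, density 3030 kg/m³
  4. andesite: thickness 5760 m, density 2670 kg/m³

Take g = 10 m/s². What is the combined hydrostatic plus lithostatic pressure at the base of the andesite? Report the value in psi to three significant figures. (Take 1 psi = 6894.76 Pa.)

147000 psi

seawater: 1020 kg/m³ × 10 m/s² × 5900 m = 6.018×10^7 Pa = 8728 psi
sandstone: 2630 kg/m³ × 10 m/s² × 6730 m = 1.770×10^8 Pa = 25672 psi
granite: 2670 kg/m³ × 10 m/s² × 10890 m = 2.908×10^8 Pa = 42172 psi
gabbro: 3030 kg/m³ × 10 m/s² × 10950 m = 3.318×10^8 Pa = 48121 psi
andesite: 2670 kg/m³ × 10 m/s² × 5760 m = 1.538×10^8 Pa = 22306 psi
Total = 8728 + 25672 + 42172 + 48121 + 22306 = 1.4700×10^5 psi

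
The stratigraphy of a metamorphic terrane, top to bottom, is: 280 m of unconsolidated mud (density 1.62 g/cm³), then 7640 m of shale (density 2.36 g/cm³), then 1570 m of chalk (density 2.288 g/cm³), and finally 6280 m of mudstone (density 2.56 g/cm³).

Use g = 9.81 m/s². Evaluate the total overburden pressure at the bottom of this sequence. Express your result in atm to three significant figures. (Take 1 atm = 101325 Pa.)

3690 atm

unconsolidated mud: 1620 kg/m³ × 9.81 m/s² × 280 m = 4.450×10^6 Pa = 43.92 atm
shale: 2360 kg/m³ × 9.81 m/s² × 7640 m = 1.769×10^8 Pa = 1746 atm
chalk: 2288 kg/m³ × 9.81 m/s² × 1570 m = 3.524×10^7 Pa = 347.8 atm
mudstone: 2560 kg/m³ × 9.81 m/s² × 6280 m = 1.577×10^8 Pa = 1557 atm
Total = 43.92 + 1746 + 347.8 + 1557 = 3693.9 atm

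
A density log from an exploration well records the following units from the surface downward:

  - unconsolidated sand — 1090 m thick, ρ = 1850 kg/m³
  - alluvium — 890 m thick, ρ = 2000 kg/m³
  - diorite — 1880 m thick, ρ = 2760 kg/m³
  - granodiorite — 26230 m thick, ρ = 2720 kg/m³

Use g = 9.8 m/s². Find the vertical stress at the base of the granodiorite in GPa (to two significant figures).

unconsolidated sand: 1850 kg/m³ × 9.8 m/s² × 1090 m = 1.976×10^7 Pa = 0.01976 GPa
alluvium: 2000 kg/m³ × 9.8 m/s² × 890 m = 1.744×10^7 Pa = 0.01744 GPa
diorite: 2760 kg/m³ × 9.8 m/s² × 1880 m = 5.085×10^7 Pa = 0.05085 GPa
granodiorite: 2720 kg/m³ × 9.8 m/s² × 26230 m = 6.992×10^8 Pa = 0.6992 GPa
Total = 0.01976 + 0.01744 + 0.05085 + 0.6992 = 0.78724 GPa

0.79 GPa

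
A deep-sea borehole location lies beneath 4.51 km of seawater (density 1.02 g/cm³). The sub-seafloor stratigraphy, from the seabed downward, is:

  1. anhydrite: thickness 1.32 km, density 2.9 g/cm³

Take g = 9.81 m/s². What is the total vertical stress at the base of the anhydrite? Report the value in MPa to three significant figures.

82.7 MPa

seawater: 1020 kg/m³ × 9.81 m/s² × 4510 m = 4.513×10^7 Pa = 45.13 MPa
anhydrite: 2900 kg/m³ × 9.81 m/s² × 1320 m = 3.755×10^7 Pa = 37.55 MPa
Total = 45.13 + 37.55 = 82.681 MPa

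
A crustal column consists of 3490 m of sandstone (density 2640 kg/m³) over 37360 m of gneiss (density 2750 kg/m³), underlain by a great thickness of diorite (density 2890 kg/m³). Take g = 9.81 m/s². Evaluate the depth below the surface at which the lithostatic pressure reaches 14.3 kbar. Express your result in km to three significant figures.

52.6 km

Pressure at base of upper layers: 2640×9.81×3490 + 2750×9.81×37360 = 1.098×10^9 Pa = 10.98 kbar
Remaining pressure to be supplied by diorite: 1.430×10^9 − 1.098×10^9 = 3.317×10^8 Pa
Additional depth in diorite = 3.317×10^8 Pa / (2890 kg/m³ × 9.81 m/s²) = 11701 m
Total depth = 40850 m + 11701 m = 52551 m
= 52.551 km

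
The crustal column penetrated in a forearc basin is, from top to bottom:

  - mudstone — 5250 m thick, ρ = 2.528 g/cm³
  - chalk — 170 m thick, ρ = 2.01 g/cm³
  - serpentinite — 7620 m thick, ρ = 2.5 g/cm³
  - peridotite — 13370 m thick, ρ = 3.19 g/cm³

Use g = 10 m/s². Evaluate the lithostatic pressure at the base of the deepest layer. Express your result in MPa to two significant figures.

mudstone: 2528 kg/m³ × 10 m/s² × 5250 m = 1.327×10^8 Pa = 132.7 MPa
chalk: 2010 kg/m³ × 10 m/s² × 170 m = 3.417×10^6 Pa = 3.417 MPa
serpentinite: 2500 kg/m³ × 10 m/s² × 7620 m = 1.905×10^8 Pa = 190.5 MPa
peridotite: 3190 kg/m³ × 10 m/s² × 13370 m = 4.265×10^8 Pa = 426.5 MPa
Total = 132.7 + 3.417 + 190.5 + 426.5 = 753.14 MPa

750 MPa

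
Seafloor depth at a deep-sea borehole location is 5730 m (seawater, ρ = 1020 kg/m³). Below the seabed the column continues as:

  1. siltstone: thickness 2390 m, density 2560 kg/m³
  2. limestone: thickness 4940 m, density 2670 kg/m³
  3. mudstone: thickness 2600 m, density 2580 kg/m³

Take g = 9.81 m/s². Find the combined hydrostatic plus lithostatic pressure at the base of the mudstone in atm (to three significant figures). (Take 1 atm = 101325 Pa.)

3080 atm

seawater: 1020 kg/m³ × 9.81 m/s² × 5730 m = 5.734×10^7 Pa = 565.9 atm
siltstone: 2560 kg/m³ × 9.81 m/s² × 2390 m = 6.002×10^7 Pa = 592.4 atm
limestone: 2670 kg/m³ × 9.81 m/s² × 4940 m = 1.294×10^8 Pa = 1277 atm
mudstone: 2580 kg/m³ × 9.81 m/s² × 2600 m = 6.581×10^7 Pa = 649.4 atm
Total = 565.9 + 592.4 + 1277 + 649.4 = 3084.7 atm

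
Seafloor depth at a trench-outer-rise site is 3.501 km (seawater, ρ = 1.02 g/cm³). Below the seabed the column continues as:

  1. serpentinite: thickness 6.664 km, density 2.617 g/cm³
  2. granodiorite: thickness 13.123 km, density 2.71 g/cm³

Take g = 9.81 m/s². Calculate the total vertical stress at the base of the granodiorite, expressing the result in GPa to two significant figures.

0.55 GPa

seawater: 1020 kg/m³ × 9.81 m/s² × 3501 m = 3.503×10^7 Pa = 0.03503 GPa
serpentinite: 2617 kg/m³ × 9.81 m/s² × 6664 m = 1.711×10^8 Pa = 0.1711 GPa
granodiorite: 2710 kg/m³ × 9.81 m/s² × 13123 m = 3.489×10^8 Pa = 0.3489 GPa
Total = 0.03503 + 0.1711 + 0.3489 = 0.55499 GPa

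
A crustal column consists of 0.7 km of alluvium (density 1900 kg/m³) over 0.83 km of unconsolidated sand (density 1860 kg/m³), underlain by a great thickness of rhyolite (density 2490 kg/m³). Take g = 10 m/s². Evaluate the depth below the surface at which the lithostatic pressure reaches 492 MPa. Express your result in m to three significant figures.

20100 m

Pressure at base of upper layers: 1900×10×700 + 1860×10×830 = 2.874×10^7 Pa = 28.74 MPa
Remaining pressure to be supplied by rhyolite: 4.920×10^8 − 2.874×10^7 = 4.633×10^8 Pa
Additional depth in rhyolite = 4.633×10^8 Pa / (2490 kg/m³ × 10 m/s²) = 18605 m
Total depth = 1530 m + 18605 m = 20135 m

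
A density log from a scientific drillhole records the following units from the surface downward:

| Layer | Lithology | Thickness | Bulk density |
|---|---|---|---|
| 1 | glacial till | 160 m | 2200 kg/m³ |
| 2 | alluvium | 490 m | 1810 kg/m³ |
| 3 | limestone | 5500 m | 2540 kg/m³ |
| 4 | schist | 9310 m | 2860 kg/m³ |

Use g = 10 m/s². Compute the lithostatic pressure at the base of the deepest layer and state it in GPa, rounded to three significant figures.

glacial till: 2200 kg/m³ × 10 m/s² × 160 m = 3.520×10^6 Pa = 3.520×10^-3 GPa
alluvium: 1810 kg/m³ × 10 m/s² × 490 m = 8.869×10^6 Pa = 8.869×10^-3 GPa
limestone: 2540 kg/m³ × 10 m/s² × 5500 m = 1.397×10^8 Pa = 0.1397 GPa
schist: 2860 kg/m³ × 10 m/s² × 9310 m = 2.663×10^8 Pa = 0.2663 GPa
Total = 3.520×10^-3 + 8.869×10^-3 + 0.1397 + 0.2663 = 0.41836 GPa

0.418 GPa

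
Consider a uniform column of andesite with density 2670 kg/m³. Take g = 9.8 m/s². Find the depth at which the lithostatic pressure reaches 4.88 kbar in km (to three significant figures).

h = P/(ρg) = 4.88 kbar / (2670 kg/m³ × 9.8 m/s²) = 4.880×10^8 Pa / 26166 Pa/m = 18650 m
= 18.650 km

18.7 km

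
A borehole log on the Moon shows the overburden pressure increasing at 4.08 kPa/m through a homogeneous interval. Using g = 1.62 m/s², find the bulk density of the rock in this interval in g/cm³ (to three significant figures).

2.52 g/cm³

ρ = (dP/dz)/g = 4.08 kPa/m / 1.62 m/s² = 4080.0 Pa/m / 1.62 m/s² = 2518.5 kg/m³
= 2.519 g/cm³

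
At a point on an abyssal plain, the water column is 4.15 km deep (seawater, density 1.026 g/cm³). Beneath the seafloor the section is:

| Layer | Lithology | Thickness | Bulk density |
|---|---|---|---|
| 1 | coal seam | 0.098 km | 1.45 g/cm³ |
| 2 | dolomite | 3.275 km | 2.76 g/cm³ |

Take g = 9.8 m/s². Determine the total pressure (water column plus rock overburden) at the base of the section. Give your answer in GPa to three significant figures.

seawater: 1026 kg/m³ × 9.8 m/s² × 4150 m = 4.173×10^7 Pa = 0.04173 GPa
coal seam: 1450 kg/m³ × 9.8 m/s² × 98 m = 1.393×10^6 Pa = 1.393×10^-3 GPa
dolomite: 2760 kg/m³ × 9.8 m/s² × 3275 m = 8.858×10^7 Pa = 0.08858 GPa
Total = 0.04173 + 1.393×10^-3 + 0.08858 = 0.13170 GPa

0.132 GPa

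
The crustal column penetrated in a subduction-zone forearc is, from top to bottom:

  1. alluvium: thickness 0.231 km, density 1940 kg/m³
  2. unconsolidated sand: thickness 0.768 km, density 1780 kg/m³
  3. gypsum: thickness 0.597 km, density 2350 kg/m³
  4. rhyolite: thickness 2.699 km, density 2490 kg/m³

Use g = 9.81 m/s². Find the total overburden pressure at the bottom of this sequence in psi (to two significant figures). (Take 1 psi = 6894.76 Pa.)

14000 psi

alluvium: 1940 kg/m³ × 9.81 m/s² × 231 m = 4.396×10^6 Pa = 637.6 psi
unconsolidated sand: 1780 kg/m³ × 9.81 m/s² × 768 m = 1.341×10^7 Pa = 1945 psi
gypsum: 2350 kg/m³ × 9.81 m/s² × 597 m = 1.376×10^7 Pa = 1996 psi
rhyolite: 2490 kg/m³ × 9.81 m/s² × 2699 m = 6.593×10^7 Pa = 9562 psi
Total = 637.6 + 1945 + 1996 + 9562 = 14141 psi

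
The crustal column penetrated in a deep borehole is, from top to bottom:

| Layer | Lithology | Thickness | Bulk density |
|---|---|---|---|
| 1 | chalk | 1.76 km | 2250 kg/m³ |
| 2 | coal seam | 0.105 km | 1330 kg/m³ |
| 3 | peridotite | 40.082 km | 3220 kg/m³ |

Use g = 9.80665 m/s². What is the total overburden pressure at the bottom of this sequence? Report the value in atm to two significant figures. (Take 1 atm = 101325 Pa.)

chalk: 2250 kg/m³ × 9.80665 m/s² × 1760 m = 3.883×10^7 Pa = 383.3 atm
coal seam: 1330 kg/m³ × 9.80665 m/s² × 105 m = 1.369×10^6 Pa = 13.52 atm
peridotite: 3220 kg/m³ × 9.80665 m/s² × 40082 m = 1.266×10^9 Pa = 12491 atm
Total = 383.3 + 13.52 + 12491 = 12888 atm

13000 atm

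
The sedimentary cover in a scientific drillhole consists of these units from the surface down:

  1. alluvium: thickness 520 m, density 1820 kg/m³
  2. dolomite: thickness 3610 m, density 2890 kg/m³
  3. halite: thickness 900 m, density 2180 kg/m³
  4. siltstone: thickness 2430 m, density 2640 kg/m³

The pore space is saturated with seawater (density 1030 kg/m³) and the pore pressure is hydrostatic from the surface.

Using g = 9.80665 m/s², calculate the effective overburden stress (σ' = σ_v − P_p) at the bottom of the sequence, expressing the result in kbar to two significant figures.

Overburden (lithostatic) stress σ_v:
alluvium: 1820 kg/m³ × 9.80665 m/s² × 520 m = 9.281×10^6 Pa = 9.281 MPa
dolomite: 2890 kg/m³ × 9.80665 m/s² × 3610 m = 1.023×10^8 Pa = 102.3 MPa
halite: 2180 kg/m³ × 9.80665 m/s² × 900 m = 1.924×10^7 Pa = 19.24 MPa
siltstone: 2640 kg/m³ × 9.80665 m/s² × 2430 m = 6.291×10^7 Pa = 62.91 MPa
Total = 9.281 + 102.3 + 19.24 + 62.91 = 193.75 MPa
Pore pressure P_p = 1030 kg/m³ × 9.80665 m/s² × 7460 m = 7.535×10^7 Pa = 75.35 MPa
Effective stress σ' = σ_v − P_p = 193.7 − 75.35 = 118.39 MPa = 1.1839 kbar

1.2 kbar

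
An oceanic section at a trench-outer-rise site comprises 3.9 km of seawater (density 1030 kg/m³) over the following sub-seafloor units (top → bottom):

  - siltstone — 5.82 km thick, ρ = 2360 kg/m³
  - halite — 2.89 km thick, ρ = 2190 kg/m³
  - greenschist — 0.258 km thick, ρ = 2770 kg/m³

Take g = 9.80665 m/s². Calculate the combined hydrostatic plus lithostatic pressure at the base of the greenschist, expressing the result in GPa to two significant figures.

0.24 GPa

seawater: 1030 kg/m³ × 9.80665 m/s² × 3900 m = 3.939×10^7 Pa = 0.03939 GPa
siltstone: 2360 kg/m³ × 9.80665 m/s² × 5820 m = 1.347×10^8 Pa = 0.1347 GPa
halite: 2190 kg/m³ × 9.80665 m/s² × 2890 m = 6.207×10^7 Pa = 0.06207 GPa
greenschist: 2770 kg/m³ × 9.80665 m/s² × 258 m = 7.008×10^6 Pa = 7.008×10^-3 GPa
Total = 0.03939 + 0.1347 + 0.06207 + 7.008×10^-3 = 0.24317 GPa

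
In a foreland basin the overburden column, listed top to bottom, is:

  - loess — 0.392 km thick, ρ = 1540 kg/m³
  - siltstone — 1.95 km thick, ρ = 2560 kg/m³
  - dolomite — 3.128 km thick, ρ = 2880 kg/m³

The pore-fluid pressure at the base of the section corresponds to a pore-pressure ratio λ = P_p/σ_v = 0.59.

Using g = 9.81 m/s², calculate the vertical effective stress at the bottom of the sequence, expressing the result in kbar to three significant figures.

Overburden (lithostatic) stress σ_v:
loess: 1540 kg/m³ × 9.81 m/s² × 392 m = 5.922×10^6 Pa = 5.922 MPa
siltstone: 2560 kg/m³ × 9.81 m/s² × 1950 m = 4.897×10^7 Pa = 48.97 MPa
dolomite: 2880 kg/m³ × 9.81 m/s² × 3128 m = 8.837×10^7 Pa = 88.37 MPa
Total = 5.922 + 48.97 + 88.37 = 143.27 MPa
Pore pressure P_p = λ·σ_v = 0.59 × 143.3 MPa = 84.53 MPa
Effective stress σ' = σ_v − P_p = 143.3 − 84.53 = 58.740 MPa = 0.58740 kbar

0.587 kbar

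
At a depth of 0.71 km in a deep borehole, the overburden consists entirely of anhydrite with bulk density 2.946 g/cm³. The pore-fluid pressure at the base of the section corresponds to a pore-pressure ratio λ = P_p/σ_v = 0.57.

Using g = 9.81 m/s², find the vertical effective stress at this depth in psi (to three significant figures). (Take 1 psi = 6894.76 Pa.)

1280 psi

Overburden (lithostatic) stress σ_v:
anhydrite: 2946 kg/m³ × 9.81 m/s² × 710 m = 2.052×10^7 Pa = 20.52 MPa
Pore pressure P_p = λ·σ_v = 0.57 × 20.52 MPa = 11.70 MPa
Effective stress σ' = σ_v − P_p = 20.52 − 11.70 = 8.8232 MPa = 1279.7 psi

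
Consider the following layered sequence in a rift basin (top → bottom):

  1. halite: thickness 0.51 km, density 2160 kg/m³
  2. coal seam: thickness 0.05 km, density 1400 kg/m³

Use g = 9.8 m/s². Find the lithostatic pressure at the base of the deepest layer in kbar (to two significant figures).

0.11 kbar

halite: 2160 kg/m³ × 9.8 m/s² × 510 m = 1.080×10^7 Pa = 0.1080 kbar
coal seam: 1400 kg/m³ × 9.8 m/s² × 50 m = 6.860×10^5 Pa = 6.860×10^-3 kbar
Total = 0.1080 + 6.860×10^-3 = 0.11482 kbar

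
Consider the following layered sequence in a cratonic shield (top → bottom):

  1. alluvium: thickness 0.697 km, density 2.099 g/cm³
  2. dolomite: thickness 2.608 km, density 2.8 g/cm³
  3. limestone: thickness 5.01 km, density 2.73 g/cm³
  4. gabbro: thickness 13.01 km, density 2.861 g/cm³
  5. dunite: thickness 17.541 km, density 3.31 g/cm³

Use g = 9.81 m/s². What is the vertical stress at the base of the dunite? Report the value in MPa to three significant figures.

alluvium: 2099 kg/m³ × 9.81 m/s² × 697 m = 1.435×10^7 Pa = 14.35 MPa
dolomite: 2800 kg/m³ × 9.81 m/s² × 2608 m = 7.164×10^7 Pa = 71.64 MPa
limestone: 2730 kg/m³ × 9.81 m/s² × 5010 m = 1.342×10^8 Pa = 134.2 MPa
gabbro: 2861 kg/m³ × 9.81 m/s² × 13010 m = 3.651×10^8 Pa = 365.1 MPa
dunite: 3310 kg/m³ × 9.81 m/s² × 17541 m = 5.696×10^8 Pa = 569.6 MPa
Total = 14.35 + 71.64 + 134.2 + 365.1 + 569.6 = 1154.9 MPa

1150 MPa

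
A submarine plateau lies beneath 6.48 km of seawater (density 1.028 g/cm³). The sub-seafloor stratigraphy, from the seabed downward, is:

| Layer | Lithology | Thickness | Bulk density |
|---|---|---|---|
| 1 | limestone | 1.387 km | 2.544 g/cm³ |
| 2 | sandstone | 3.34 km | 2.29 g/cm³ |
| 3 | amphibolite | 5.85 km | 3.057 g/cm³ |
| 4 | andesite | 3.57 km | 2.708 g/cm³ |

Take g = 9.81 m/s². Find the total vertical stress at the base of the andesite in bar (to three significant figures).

seawater: 1028 kg/m³ × 9.81 m/s² × 6480 m = 6.535×10^7 Pa = 653.5 bar
limestone: 2544 kg/m³ × 9.81 m/s² × 1387 m = 3.461×10^7 Pa = 346.1 bar
sandstone: 2290 kg/m³ × 9.81 m/s² × 3340 m = 7.503×10^7 Pa = 750.3 bar
amphibolite: 3057 kg/m³ × 9.81 m/s² × 5850 m = 1.754×10^8 Pa = 1754 bar
andesite: 2708 kg/m³ × 9.81 m/s² × 3570 m = 9.484×10^7 Pa = 948.4 bar
Total = 653.5 + 346.1 + 750.3 + 1754 + 948.4 = 4452.7 bar

4450 bar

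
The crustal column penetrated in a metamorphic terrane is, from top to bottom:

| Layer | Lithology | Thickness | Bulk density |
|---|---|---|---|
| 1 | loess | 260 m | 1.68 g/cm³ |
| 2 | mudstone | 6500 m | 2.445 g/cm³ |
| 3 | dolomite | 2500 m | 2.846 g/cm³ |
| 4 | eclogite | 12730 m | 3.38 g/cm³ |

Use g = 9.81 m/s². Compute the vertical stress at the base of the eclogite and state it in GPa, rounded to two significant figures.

loess: 1680 kg/m³ × 9.81 m/s² × 260 m = 4.285×10^6 Pa = 4.285×10^-3 GPa
mudstone: 2445 kg/m³ × 9.81 m/s² × 6500 m = 1.559×10^8 Pa = 0.1559 GPa
dolomite: 2846 kg/m³ × 9.81 m/s² × 2500 m = 6.980×10^7 Pa = 0.06980 GPa
eclogite: 3380 kg/m³ × 9.81 m/s² × 12730 m = 4.221×10^8 Pa = 0.4221 GPa
Total = 4.285×10^-3 + 0.1559 + 0.06980 + 0.4221 = 0.65209 GPa

0.65 GPa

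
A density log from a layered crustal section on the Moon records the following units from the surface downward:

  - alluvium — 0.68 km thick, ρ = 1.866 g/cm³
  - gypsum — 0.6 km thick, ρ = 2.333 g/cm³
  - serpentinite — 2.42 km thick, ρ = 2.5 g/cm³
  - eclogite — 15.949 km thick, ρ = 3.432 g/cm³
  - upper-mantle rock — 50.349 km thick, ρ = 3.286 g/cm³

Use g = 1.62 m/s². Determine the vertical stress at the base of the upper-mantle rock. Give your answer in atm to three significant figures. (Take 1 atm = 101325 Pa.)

alluvium: 1866 kg/m³ × 1.62 m/s² × 680 m = 2.056×10^6 Pa = 20.29 atm
gypsum: 2333 kg/m³ × 1.62 m/s² × 600 m = 2.268×10^6 Pa = 22.38 atm
serpentinite: 2500 kg/m³ × 1.62 m/s² × 2420 m = 9.801×10^6 Pa = 96.73 atm
eclogite: 3432 kg/m³ × 1.62 m/s² × 15949 m = 8.867×10^7 Pa = 875.1 atm
upper-mantle rock: 3286 kg/m³ × 1.62 m/s² × 50349 m = 2.680×10^8 Pa = 2645 atm
Total = 20.29 + 22.38 + 96.73 + 875.1 + 2645 = 3659.7 atm

3660 atm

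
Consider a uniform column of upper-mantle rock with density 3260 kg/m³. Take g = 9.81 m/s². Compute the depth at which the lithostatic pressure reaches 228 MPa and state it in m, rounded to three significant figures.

h = P/(ρg) = 228 MPa / (3260 kg/m³ × 9.81 m/s²) = 2.280×10^8 Pa / 31981 Pa/m = 7129.3 m

7130 m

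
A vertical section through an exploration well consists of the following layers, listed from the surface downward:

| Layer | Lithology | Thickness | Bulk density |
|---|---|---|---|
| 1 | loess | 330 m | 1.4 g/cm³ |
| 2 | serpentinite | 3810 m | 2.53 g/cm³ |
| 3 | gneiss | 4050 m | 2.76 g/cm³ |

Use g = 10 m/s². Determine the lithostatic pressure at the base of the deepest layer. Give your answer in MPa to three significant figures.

213 MPa

loess: 1400 kg/m³ × 10 m/s² × 330 m = 4.620×10^6 Pa = 4.620 MPa
serpentinite: 2530 kg/m³ × 10 m/s² × 3810 m = 9.639×10^7 Pa = 96.39 MPa
gneiss: 2760 kg/m³ × 10 m/s² × 4050 m = 1.118×10^8 Pa = 111.8 MPa
Total = 4.620 + 96.39 + 111.8 = 212.79 MPa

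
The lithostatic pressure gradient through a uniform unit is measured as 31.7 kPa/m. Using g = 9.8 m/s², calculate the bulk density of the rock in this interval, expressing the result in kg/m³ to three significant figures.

ρ = (dP/dz)/g = 31.7 kPa/m / 9.8 m/s² = 31700 Pa/m / 9.8 m/s² = 3234.7 kg/m³

3230 kg/m³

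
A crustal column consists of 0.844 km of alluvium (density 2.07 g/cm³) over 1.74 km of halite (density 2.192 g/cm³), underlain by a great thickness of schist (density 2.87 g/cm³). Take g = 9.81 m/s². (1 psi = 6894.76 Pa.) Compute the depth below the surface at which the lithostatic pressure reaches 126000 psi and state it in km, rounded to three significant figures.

Pressure at base of upper layers: 2070×9.81×844 + 2192×9.81×1740 = 5.455×10^7 Pa = 7913 psi
Remaining pressure to be supplied by schist: 8.687×10^8 − 5.455×10^7 = 8.142×10^8 Pa
Additional depth in schist = 8.142×10^8 Pa / (2870 kg/m³ × 9.81 m/s²) = 28918 m
Total depth = 2584 m + 28918 m = 31502 m
= 31.502 km

31.5 km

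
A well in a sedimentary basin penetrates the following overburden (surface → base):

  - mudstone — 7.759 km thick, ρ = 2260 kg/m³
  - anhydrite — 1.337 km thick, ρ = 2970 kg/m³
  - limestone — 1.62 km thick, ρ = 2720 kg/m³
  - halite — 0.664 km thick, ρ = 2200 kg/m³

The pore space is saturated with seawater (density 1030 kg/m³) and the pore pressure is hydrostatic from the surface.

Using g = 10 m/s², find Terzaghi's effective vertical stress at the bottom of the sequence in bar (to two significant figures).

1600 bar

Overburden (lithostatic) stress σ_v:
mudstone: 2260 kg/m³ × 10 m/s² × 7759 m = 1.754×10^8 Pa = 175.4 MPa
anhydrite: 2970 kg/m³ × 10 m/s² × 1337 m = 3.971×10^7 Pa = 39.71 MPa
limestone: 2720 kg/m³ × 10 m/s² × 1620 m = 4.406×10^7 Pa = 44.06 MPa
halite: 2200 kg/m³ × 10 m/s² × 664 m = 1.461×10^7 Pa = 14.61 MPa
Total = 175.4 + 39.71 + 44.06 + 14.61 = 273.73 MPa
Pore pressure P_p = 1030 kg/m³ × 10 m/s² × 11380 m = 1.172×10^8 Pa = 117.2 MPa
Effective stress σ' = σ_v − P_p = 273.7 − 117.2 = 156.52 MPa = 1565.2 bar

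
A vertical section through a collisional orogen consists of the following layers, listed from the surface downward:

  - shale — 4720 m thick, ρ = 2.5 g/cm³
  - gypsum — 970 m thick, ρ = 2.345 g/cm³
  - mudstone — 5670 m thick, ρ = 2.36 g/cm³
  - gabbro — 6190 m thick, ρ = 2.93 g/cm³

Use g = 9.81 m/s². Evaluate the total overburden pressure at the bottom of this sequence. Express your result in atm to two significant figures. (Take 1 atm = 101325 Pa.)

4400 atm

shale: 2500 kg/m³ × 9.81 m/s² × 4720 m = 1.158×10^8 Pa = 1142 atm
gypsum: 2345 kg/m³ × 9.81 m/s² × 970 m = 2.231×10^7 Pa = 220.2 atm
mudstone: 2360 kg/m³ × 9.81 m/s² × 5670 m = 1.313×10^8 Pa = 1296 atm
gabbro: 2930 kg/m³ × 9.81 m/s² × 6190 m = 1.779×10^8 Pa = 1756 atm
Total = 1142 + 220.2 + 1296 + 1756 = 4414.1 atm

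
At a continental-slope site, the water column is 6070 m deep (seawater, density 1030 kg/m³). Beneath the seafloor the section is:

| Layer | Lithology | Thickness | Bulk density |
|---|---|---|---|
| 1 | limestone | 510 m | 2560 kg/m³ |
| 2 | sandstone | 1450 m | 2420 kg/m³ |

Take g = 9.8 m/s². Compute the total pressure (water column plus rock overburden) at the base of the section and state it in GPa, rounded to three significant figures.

seawater: 1030 kg/m³ × 9.8 m/s² × 6070 m = 6.127×10^7 Pa = 0.06127 GPa
limestone: 2560 kg/m³ × 9.8 m/s² × 510 m = 1.279×10^7 Pa = 0.01279 GPa
sandstone: 2420 kg/m³ × 9.8 m/s² × 1450 m = 3.439×10^7 Pa = 0.03439 GPa
Total = 0.06127 + 0.01279 + 0.03439 = 0.10845 GPa

0.108 GPa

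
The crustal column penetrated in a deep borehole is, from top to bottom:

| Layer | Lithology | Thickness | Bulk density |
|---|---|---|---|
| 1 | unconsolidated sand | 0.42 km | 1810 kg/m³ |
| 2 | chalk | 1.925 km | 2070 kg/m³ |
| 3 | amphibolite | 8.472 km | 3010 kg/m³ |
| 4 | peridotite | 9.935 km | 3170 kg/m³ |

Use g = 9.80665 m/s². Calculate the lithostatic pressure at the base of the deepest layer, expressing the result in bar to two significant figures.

unconsolidated sand: 1810 kg/m³ × 9.80665 m/s² × 420 m = 7.455×10^6 Pa = 74.55 bar
chalk: 2070 kg/m³ × 9.80665 m/s² × 1925 m = 3.908×10^7 Pa = 390.8 bar
amphibolite: 3010 kg/m³ × 9.80665 m/s² × 8472 m = 2.501×10^8 Pa = 2501 bar
peridotite: 3170 kg/m³ × 9.80665 m/s² × 9935 m = 3.089×10^8 Pa = 3089 bar
Total = 74.55 + 390.8 + 2501 + 3089 = 6054.6 bar

6100 bar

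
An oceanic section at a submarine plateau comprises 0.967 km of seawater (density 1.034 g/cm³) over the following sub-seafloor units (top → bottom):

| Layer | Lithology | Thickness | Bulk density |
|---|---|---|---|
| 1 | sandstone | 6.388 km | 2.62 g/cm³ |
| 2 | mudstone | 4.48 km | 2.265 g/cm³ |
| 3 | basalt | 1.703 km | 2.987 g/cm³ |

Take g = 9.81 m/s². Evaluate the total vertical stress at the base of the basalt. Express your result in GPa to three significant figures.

0.323 GPa

seawater: 1034 kg/m³ × 9.81 m/s² × 967 m = 9.809×10^6 Pa = 9.809×10^-3 GPa
sandstone: 2620 kg/m³ × 9.81 m/s² × 6388 m = 1.642×10^8 Pa = 0.1642 GPa
mudstone: 2265 kg/m³ × 9.81 m/s² × 4480 m = 9.954×10^7 Pa = 0.09954 GPa
basalt: 2987 kg/m³ × 9.81 m/s² × 1703 m = 4.990×10^7 Pa = 0.04990 GPa
Total = 9.809×10^-3 + 0.1642 + 0.09954 + 0.04990 = 0.32344 GPa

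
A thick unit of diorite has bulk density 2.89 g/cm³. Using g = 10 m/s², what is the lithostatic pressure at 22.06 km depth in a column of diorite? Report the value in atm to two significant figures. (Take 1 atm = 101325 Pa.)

diorite: 2890 kg/m³ × 10 m/s² × 22060 m = 6.375×10^8 Pa = 6292 atm

6300 atm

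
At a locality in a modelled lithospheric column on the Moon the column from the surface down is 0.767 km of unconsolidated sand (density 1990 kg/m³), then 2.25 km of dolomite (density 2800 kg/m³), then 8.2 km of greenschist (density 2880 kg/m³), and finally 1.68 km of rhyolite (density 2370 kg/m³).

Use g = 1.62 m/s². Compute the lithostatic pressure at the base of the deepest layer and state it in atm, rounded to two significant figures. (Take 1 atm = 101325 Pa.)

unconsolidated sand: 1990 kg/m³ × 1.62 m/s² × 767 m = 2.473×10^6 Pa = 24.40 atm
dolomite: 2800 kg/m³ × 1.62 m/s² × 2250 m = 1.021×10^7 Pa = 100.7 atm
greenschist: 2880 kg/m³ × 1.62 m/s² × 8200 m = 3.826×10^7 Pa = 377.6 atm
rhyolite: 2370 kg/m³ × 1.62 m/s² × 1680 m = 6.450×10^6 Pa = 63.66 atm
Total = 24.40 + 100.7 + 377.6 + 63.66 = 566.36 atm

570 atm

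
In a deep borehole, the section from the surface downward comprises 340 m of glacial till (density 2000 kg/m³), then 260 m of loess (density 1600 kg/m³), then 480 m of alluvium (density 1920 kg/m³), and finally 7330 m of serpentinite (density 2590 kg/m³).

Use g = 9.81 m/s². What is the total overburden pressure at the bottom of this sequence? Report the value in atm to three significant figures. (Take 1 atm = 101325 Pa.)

glacial till: 2000 kg/m³ × 9.81 m/s² × 340 m = 6.671×10^6 Pa = 65.84 atm
loess: 1600 kg/m³ × 9.81 m/s² × 260 m = 4.081×10^6 Pa = 40.28 atm
alluvium: 1920 kg/m³ × 9.81 m/s² × 480 m = 9.041×10^6 Pa = 89.23 atm
serpentinite: 2590 kg/m³ × 9.81 m/s² × 7330 m = 1.862×10^8 Pa = 1838 atm
Total = 65.84 + 40.28 + 89.23 + 1838 = 2033.4 atm

2030 atm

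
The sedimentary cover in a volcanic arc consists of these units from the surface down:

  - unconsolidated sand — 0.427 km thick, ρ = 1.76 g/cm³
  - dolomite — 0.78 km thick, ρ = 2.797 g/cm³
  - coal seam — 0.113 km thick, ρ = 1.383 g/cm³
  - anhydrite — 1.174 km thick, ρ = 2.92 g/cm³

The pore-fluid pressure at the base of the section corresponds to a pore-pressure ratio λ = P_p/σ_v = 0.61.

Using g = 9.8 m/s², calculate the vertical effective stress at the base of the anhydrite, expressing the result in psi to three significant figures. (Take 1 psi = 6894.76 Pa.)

3610 psi

Overburden (lithostatic) stress σ_v:
unconsolidated sand: 1760 kg/m³ × 9.8 m/s² × 427 m = 7.365×10^6 Pa = 7.365 MPa
dolomite: 2797 kg/m³ × 9.8 m/s² × 780 m = 2.138×10^7 Pa = 21.38 MPa
coal seam: 1383 kg/m³ × 9.8 m/s² × 113 m = 1.532×10^6 Pa = 1.532 MPa
anhydrite: 2920 kg/m³ × 9.8 m/s² × 1174 m = 3.360×10^7 Pa = 33.60 MPa
Total = 7.365 + 21.38 + 1.532 + 33.60 = 63.872 MPa
Pore pressure P_p = λ·σ_v = 0.61 × 63.87 MPa = 38.96 MPa
Effective stress σ' = σ_v − P_p = 63.87 − 38.96 = 24.910 MPa = 3612.9 psi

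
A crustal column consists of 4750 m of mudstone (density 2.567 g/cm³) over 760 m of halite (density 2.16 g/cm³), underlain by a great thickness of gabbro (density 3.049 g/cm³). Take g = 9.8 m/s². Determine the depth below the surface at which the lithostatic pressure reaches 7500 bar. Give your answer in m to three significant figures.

26100 m

Pressure at base of upper layers: 2567×9.8×4750 + 2160×9.8×760 = 1.356×10^8 Pa = 1356 bar
Remaining pressure to be supplied by gabbro: 7.500×10^8 − 1.356×10^8 = 6.144×10^8 Pa
Additional depth in gabbro = 6.144×10^8 Pa / (3049 kg/m³ × 9.8 m/s²) = 20563 m
Total depth = 5510 m + 20563 m = 26073 m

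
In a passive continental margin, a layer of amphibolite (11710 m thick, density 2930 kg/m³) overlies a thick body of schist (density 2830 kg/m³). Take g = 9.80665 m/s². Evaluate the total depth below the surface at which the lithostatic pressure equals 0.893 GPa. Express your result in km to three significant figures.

Pressure at base of upper layers: 2930×9.80665×11710 = 3.365×10^8 Pa = 0.3365 GPa
Remaining pressure to be supplied by schist: 8.930×10^8 − 3.365×10^8 = 5.565×10^8 Pa
Additional depth in schist = 5.565×10^8 Pa / (2830 kg/m³ × 9.80665 m/s²) = 20053 m
Total depth = 11710 m + 20053 m = 31763 m
= 31.763 km

31.8 km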